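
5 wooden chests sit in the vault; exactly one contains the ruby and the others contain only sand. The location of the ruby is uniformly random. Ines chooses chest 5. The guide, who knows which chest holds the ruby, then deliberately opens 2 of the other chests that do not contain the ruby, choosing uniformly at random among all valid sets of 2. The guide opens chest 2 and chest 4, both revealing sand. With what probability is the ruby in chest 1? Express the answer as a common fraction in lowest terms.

Condition on the true location of the ruby.
If it is in either of chests 1 and 3 (prior 1/5 each): the guide has 3 equally likely choices, so probability 1/3; weight (1/5)·(1/3) = 1/15 each.
If it is in either of chests 2 and 4 (prior 1/5 each): that chest was opened and seen not to hold the prize — ruled out; weight (1/5)·0 = 0 each.
If it is in chest 5 (prior 1/5): the guide has 6 equally likely choices, so probability 1/6; weight (1/5)·(1/6) = 1/30.
The weights sum to 1/6.
So P(the ruby in chest 1 | the guide opened chest 2 and chest 4) = (1/15) / (1/6) = 2/5.

2/5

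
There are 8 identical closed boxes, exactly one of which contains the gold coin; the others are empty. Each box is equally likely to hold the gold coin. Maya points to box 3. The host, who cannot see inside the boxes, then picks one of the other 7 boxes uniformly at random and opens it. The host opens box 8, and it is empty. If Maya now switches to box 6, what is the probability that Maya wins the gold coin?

1/7

Because the host chose which box to open without knowing where the gold coin is, the choice is independent of the prize location. Learning that box 8 does not hold the gold coin simply rules out that one location and leaves the remaining 7 boxes still equally likely by symmetry.
So P(the gold coin in box 6) = 1/7.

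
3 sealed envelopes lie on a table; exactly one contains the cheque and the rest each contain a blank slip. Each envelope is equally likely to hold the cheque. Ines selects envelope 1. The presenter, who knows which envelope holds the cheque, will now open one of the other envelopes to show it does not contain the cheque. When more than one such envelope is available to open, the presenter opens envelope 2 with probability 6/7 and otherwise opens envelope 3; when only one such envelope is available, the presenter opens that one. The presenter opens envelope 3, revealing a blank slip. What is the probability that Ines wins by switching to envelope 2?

Apply Bayes' rule, conditioning on where the cheque actually is.
If it is in envelope 1 (prior 1/3): envelope 2 is available but not opened, probability 1/7; weight (1/3)·(1/7) = 1/21.
If it is in envelope 2 (prior 1/3): only envelope 3 is available, probability 1; weight (1/3)·1 = 1/3.
If it is in envelope 3 (prior 1/3): the presenter opened envelope 3, so this case is ruled out; weight (1/3)·0 = 0.
The weights sum to 8/21.
So P(the cheque in envelope 2 | the presenter opened envelope 3) = (1/3) / (8/21) = 7/8.

7/8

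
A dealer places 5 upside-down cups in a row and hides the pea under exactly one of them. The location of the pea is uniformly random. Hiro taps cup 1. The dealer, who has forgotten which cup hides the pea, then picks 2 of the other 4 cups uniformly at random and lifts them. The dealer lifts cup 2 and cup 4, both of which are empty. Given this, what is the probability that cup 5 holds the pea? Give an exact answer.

Condition on the true location of the pea.
If it is under any of cups 1, 3, and 5 (prior 1/5 each): the dealer picks exactly this set with probability 1/6 regardless, and none is the prize; weight (1/5)·(1/6) = 1/30 each.
If it is under either of cups 2 and 4 (prior 1/5 each): that cup was opened and seen not to hold the prize — ruled out; weight (1/5)·0 = 0 each.
The weights sum to 1/10.
So P(the pea under cup 5 | the dealer opened cup 2 and cup 4) = (1/30) / (1/10) = 1/3.

1/3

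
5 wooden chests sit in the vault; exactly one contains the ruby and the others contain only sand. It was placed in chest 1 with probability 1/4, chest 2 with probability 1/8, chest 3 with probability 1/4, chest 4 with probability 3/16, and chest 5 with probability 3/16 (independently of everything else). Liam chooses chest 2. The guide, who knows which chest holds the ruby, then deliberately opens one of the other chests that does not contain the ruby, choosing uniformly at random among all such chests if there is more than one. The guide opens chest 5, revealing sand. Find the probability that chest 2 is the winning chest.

3/25

Consider each possible location of the ruby in turn.
If it is in either of chests 1 and 3 (prior 1/4 each): the guide has 3 equally likely choices, so probability 1/3; weight (1/4)·(1/3) = 1/12 each.
If it is in chest 2 (prior 1/8): the guide has 4 equally likely choices, so probability 1/4; weight (1/8)·(1/4) = 1/32.
If it is in chest 4 (prior 3/16): the guide has 3 equally likely choices, so probability 1/3; weight (3/16)·(1/3) = 1/16.
If it is in chest 5 (prior 3/16): the guide opened chest 5, so this case is ruled out; weight (3/16)·0 = 0.
The weights sum to 25/96.
So P(the ruby in chest 2 | the guide opened chest 5) = (1/32) / (25/96) = 3/25.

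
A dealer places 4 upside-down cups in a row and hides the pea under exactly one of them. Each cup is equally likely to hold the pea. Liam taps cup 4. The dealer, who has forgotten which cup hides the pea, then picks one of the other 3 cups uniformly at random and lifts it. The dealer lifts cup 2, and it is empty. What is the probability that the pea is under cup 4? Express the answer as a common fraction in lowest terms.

1/3

Condition on the true location of the pea.
If it is under any of cups 1, 3, and 4 (prior 1/4 each): the dealer picks cup 2 with probability 1/3 regardless, and it is not the prize; weight (1/4)·(1/3) = 1/12 each.
If it is under cup 2 (prior 1/4): the dealer opened cup 2, so this case is ruled out; weight (1/4)·0 = 0.
The weights sum to 1/4.
So P(the pea under cup 4 | the dealer opened cup 2) = (1/12) / (1/4) = 1/3.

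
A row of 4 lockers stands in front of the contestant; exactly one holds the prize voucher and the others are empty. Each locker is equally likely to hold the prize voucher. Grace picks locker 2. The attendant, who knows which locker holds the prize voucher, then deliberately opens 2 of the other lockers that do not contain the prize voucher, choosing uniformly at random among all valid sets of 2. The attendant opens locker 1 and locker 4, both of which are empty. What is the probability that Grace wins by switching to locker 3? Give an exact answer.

Condition on the true location of the prize voucher.
If it is in either of lockers 1 and 4 (prior 1/4 each): that locker was opened and seen not to hold the prize — ruled out; weight (1/4)·0 = 0 each.
If it is in locker 2 (prior 1/4): the attendant has 3 equally likely choices, so probability 1/3; weight (1/4)·(1/3) = 1/12.
If it is in locker 3 (prior 1/4): the attendant has no choice, probability 1; weight (1/4)·1 = 1/4.
The weights sum to 1/3.
So P(the prize voucher in locker 3 | the attendant opened locker 1 and locker 4) = (1/4) / (1/3) = 3/4.

3/4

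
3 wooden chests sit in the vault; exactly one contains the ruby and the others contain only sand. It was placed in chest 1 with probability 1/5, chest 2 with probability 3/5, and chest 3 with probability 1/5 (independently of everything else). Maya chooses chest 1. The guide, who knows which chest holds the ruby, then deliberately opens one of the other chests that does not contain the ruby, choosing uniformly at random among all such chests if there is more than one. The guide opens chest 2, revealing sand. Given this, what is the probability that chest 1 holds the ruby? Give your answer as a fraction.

1/3

Condition on the true location of the ruby.
If it is in chest 1 (prior 1/5): the guide has 2 equally likely choices, so probability 1/2; weight (1/5)·(1/2) = 1/10.
If it is in chest 2 (prior 3/5): the guide opened chest 2, so this case is ruled out; weight (3/5)·0 = 0.
If it is in chest 3 (prior 1/5): the guide has no choice, probability 1; weight (1/5)·1 = 1/5.
The weights sum to 3/10.
So P(the ruby in chest 1 | the guide opened chest 2) = (1/10) / (3/10) = 1/3.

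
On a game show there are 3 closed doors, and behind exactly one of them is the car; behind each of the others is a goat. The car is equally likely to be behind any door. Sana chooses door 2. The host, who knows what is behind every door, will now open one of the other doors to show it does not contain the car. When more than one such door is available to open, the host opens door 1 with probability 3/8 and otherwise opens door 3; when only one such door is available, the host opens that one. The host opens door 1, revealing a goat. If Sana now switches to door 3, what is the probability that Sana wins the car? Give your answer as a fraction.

Condition on the true location of the car.
If it is behind door 1 (prior 1/3): the host opened door 1, so this case is ruled out; weight (1/3)·0 = 0.
If it is behind door 2 (prior 1/3): door 1 is available, opened with probability 3/8; weight (1/3)·(3/8) = 1/8.
If it is behind door 3 (prior 1/3): only door 1 is available, probability 1; weight (1/3)·1 = 1/3.
The weights sum to 11/24.
So P(the car behind door 3 | the host opened door 1) = (1/3) / (11/24) = 8/11.

8/11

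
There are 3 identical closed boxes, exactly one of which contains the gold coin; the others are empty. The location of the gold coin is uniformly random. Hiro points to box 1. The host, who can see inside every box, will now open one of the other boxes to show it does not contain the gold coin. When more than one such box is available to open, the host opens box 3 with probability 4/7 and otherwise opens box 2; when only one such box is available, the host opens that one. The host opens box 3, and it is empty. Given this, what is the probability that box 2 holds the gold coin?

Condition on the true location of the gold coin.
If it is in box 1 (prior 1/3): box 3 is available, opened with probability 4/7; weight (1/3)·(4/7) = 4/21.
If it is in box 2 (prior 1/3): only box 3 is available, probability 1; weight (1/3)·1 = 1/3.
If it is in box 3 (prior 1/3): the host opened box 3, so this case is ruled out; weight (1/3)·0 = 0.
The weights sum to 11/21.
So P(the gold coin in box 2 | the host opened box 3) = (1/3) / (11/21) = 7/11.

7/11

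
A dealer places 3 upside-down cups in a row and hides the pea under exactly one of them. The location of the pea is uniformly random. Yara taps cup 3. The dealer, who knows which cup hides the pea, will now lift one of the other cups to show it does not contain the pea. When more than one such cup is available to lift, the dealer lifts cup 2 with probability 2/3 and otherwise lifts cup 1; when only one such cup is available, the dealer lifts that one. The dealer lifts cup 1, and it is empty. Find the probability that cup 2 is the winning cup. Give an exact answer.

3/4

Apply Bayes' rule, conditioning on where the pea actually is.
If it is under cup 1 (prior 1/3): the dealer opened cup 1, so this case is ruled out; weight (1/3)·0 = 0.
If it is under cup 2 (prior 1/3): only cup 1 is available, probability 1; weight (1/3)·1 = 1/3.
If it is under cup 3 (prior 1/3): cup 2 is available but not opened, probability 1/3; weight (1/3)·(1/3) = 1/9.
The weights sum to 4/9.
So P(the pea under cup 2 | the dealer opened cup 1) = (1/3) / (4/9) = 3/4.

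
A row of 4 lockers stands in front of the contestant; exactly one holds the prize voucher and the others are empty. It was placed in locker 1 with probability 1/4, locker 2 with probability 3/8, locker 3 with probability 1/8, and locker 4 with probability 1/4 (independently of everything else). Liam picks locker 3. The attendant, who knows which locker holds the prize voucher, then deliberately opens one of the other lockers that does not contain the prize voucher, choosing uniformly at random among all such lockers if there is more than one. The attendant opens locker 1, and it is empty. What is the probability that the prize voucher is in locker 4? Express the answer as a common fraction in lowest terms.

Apply Bayes' rule, conditioning on where the prize voucher actually is.
If it is in locker 1 (prior 1/4): the attendant opened locker 1, so this case is ruled out; weight (1/4)·0 = 0.
If it is in locker 2 (prior 3/8): the attendant has 2 equally likely choices, so probability 1/2; weight (3/8)·(1/2) = 3/16.
If it is in locker 3 (prior 1/8): the attendant has 3 equally likely choices, so probability 1/3; weight (1/8)·(1/3) = 1/24.
If it is in locker 4 (prior 1/4): the attendant has 2 equally likely choices, so probability 1/2; weight (1/4)·(1/2) = 1/8.
The weights sum to 17/48.
So P(the prize voucher in locker 4 | the attendant opened locker 1) = (1/8) / (17/48) = 6/17.

6/17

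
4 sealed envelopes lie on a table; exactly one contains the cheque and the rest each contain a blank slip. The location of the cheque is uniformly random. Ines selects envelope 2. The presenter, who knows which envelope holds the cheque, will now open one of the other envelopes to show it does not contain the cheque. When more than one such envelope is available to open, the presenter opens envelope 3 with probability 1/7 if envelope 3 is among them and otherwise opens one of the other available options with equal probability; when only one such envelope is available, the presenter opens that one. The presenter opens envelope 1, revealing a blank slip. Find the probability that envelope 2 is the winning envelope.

Condition on the true location of the cheque.
If it is in envelope 1 (prior 1/4): the presenter opened envelope 1, so this case is ruled out; weight (1/4)·0 = 0.
If it is in envelope 2 (prior 1/4): envelope 3 is available but not opened; envelope 1 gets probability (1 − 1/7)/2 = 3/7; weight (1/4)·(3/7) = 3/28.
If it is in envelope 3 (prior 1/4): envelope 3 holds the prize so is unavailable; the presenter chooses uniformly among the 2 others, probability 1/2; weight (1/4)·(1/2) = 1/8.
If it is in envelope 4 (prior 1/4): envelope 3 is available but not opened, probability 6/7; weight (1/4)·(6/7) = 3/14.
The weights sum to 25/56.
So P(the cheque in envelope 2 | the presenter opened envelope 1) = (3/28) / (25/56) = 6/25.

6/25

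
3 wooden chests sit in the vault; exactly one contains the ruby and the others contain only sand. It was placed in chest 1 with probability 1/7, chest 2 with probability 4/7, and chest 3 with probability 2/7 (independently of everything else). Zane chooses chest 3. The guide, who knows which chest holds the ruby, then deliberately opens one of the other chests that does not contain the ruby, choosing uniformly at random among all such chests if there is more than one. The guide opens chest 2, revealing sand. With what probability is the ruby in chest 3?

Condition on the true location of the ruby.
If it is in chest 1 (prior 1/7): the guide has no choice, probability 1; weight (1/7)·1 = 1/7.
If it is in chest 2 (prior 4/7): the guide opened chest 2, so this case is ruled out; weight (4/7)·0 = 0.
If it is in chest 3 (prior 2/7): the guide has 2 equally likely choices, so probability 1/2; weight (2/7)·(1/2) = 1/7.
The weights sum to 2/7.
So P(the ruby in chest 3 | the guide opened chest 2) = (1/7) / (2/7) = 1/2.

1/2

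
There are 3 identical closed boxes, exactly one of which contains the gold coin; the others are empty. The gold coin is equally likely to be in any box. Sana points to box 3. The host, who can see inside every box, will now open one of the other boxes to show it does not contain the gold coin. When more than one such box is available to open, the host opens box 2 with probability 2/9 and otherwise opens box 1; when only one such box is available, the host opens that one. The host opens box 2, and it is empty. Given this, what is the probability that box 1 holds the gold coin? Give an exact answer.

9/11

Consider each possible location of the gold coin in turn.
If it is in box 1 (prior 1/3): only box 2 is available, probability 1; weight (1/3)·1 = 1/3.
If it is in box 2 (prior 1/3): the host opened box 2, so this case is ruled out; weight (1/3)·0 = 0.
If it is in box 3 (prior 1/3): box 2 is available, opened with probability 2/9; weight (1/3)·(2/9) = 2/27.
The weights sum to 11/27.
So P(the gold coin in box 1 | the host opened box 2) = (1/3) / (11/27) = 9/11.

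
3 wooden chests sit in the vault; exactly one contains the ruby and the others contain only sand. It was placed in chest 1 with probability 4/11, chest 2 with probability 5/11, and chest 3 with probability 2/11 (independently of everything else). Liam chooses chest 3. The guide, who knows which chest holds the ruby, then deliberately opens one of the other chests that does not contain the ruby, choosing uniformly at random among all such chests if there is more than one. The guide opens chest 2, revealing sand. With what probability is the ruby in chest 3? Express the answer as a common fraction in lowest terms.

Apply Bayes' rule, conditioning on where the ruby actually is.
If it is in chest 1 (prior 4/11): the guide has no choice, probability 1; weight (4/11)·1 = 4/11.
If it is in chest 2 (prior 5/11): the guide opened chest 2, so this case is ruled out; weight (5/11)·0 = 0.
If it is in chest 3 (prior 2/11): the guide has 2 equally likely choices, so probability 1/2; weight (2/11)·(1/2) = 1/11.
The weights sum to 5/11.
So P(the ruby in chest 3 | the guide opened chest 2) = (1/11) / (5/11) = 1/5.

1/5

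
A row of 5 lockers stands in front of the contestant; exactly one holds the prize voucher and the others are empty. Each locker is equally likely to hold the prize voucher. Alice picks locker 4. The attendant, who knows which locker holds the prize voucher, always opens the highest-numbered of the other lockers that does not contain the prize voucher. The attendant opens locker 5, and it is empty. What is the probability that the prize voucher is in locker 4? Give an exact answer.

Apply Bayes' rule, conditioning on where the prize voucher actually is.
If it is in any of lockers 1, 2, 3, and 4 (prior 1/5 each): locker 5 is the highest-numbered option available, probability 1; weight (1/5)·1 = 1/5 each.
If it is in locker 5 (prior 1/5): the attendant opened locker 5, so this case is ruled out; weight (1/5)·0 = 0.
The weights sum to 4/5.
So P(the prize voucher in locker 4 | the attendant opened locker 5) = (1/5) / (4/5) = 1/4.

1/4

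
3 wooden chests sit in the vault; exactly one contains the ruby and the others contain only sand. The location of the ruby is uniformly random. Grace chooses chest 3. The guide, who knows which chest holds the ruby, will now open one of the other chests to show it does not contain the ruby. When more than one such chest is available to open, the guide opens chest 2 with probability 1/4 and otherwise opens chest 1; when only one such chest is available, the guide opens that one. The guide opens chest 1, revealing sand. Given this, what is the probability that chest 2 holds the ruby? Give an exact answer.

4/7

Condition on the true location of the ruby.
If it is in chest 1 (prior 1/3): the guide opened chest 1, so this case is ruled out; weight (1/3)·0 = 0.
If it is in chest 2 (prior 1/3): only chest 1 is available, probability 1; weight (1/3)·1 = 1/3.
If it is in chest 3 (prior 1/3): chest 2 is available but not opened, probability 3/4; weight (1/3)·(3/4) = 1/4.
The weights sum to 7/12.
So P(the ruby in chest 2 | the guide opened chest 1) = (1/3) / (7/12) = 4/7.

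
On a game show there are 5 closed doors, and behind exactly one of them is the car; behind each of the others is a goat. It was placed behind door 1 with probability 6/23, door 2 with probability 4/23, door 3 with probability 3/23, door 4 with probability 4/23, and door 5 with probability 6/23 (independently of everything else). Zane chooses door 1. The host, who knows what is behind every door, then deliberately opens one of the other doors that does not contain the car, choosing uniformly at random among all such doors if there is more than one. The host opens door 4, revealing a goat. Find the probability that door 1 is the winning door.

Condition on the true location of the car.
If it is behind door 1 (prior 6/23): the host has 4 equally likely choices, so probability 1/4; weight (6/23)·(1/4) = 3/46.
If it is behind door 2 (prior 4/23): the host has 3 equally likely choices, so probability 1/3; weight (4/23)·(1/3) = 4/69.
If it is behind door 3 (prior 3/23): the host has 3 equally likely choices, so probability 1/3; weight (3/23)·(1/3) = 1/23.
If it is behind door 4 (prior 4/23): the host opened door 4, so this case is ruled out; weight (4/23)·0 = 0.
If it is behind door 5 (prior 6/23): the host has 3 equally likely choices, so probability 1/3; weight (6/23)·(1/3) = 2/23.
The weights sum to 35/138.
So P(the car behind door 1 | the host opened door 4) = (3/46) / (35/138) = 9/35.

9/35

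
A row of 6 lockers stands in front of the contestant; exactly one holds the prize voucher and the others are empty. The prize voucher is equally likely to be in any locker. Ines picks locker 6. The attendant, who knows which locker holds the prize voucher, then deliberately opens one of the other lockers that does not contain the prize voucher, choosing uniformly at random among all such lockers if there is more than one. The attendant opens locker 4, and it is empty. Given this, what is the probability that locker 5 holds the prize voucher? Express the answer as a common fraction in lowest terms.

5/24

Apply Bayes' rule, conditioning on where the prize voucher actually is.
If it is in any of lockers 1, 2, 3, and 5 (prior 1/6 each): the attendant has 4 equally likely choices, so probability 1/4; weight (1/6)·(1/4) = 1/24 each.
If it is in locker 4 (prior 1/6): the attendant opened locker 4, so this case is ruled out; weight (1/6)·0 = 0.
If it is in locker 6 (prior 1/6): the attendant has 5 equally likely choices, so probability 1/5; weight (1/6)·(1/5) = 1/30.
The weights sum to 1/5.
So P(the prize voucher in locker 5 | the attendant opened locker 4) = (1/24) / (1/5) = 5/24.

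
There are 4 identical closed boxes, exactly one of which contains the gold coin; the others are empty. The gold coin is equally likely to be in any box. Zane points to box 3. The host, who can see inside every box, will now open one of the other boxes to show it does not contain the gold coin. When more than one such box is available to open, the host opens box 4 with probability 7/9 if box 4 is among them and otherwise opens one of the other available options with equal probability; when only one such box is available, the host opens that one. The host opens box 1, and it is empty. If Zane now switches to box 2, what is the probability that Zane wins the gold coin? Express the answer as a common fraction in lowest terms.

4/15

Consider each possible location of the gold coin in turn.
If it is in box 1 (prior 1/4): the host opened box 1, so this case is ruled out; weight (1/4)·0 = 0.
If it is in box 2 (prior 1/4): box 4 is available but not opened, probability 2/9; weight (1/4)·(2/9) = 1/18.
If it is in box 3 (prior 1/4): box 4 is available but not opened; box 1 gets probability (1 − 7/9)/2 = 1/9; weight (1/4)·(1/9) = 1/36.
If it is in box 4 (prior 1/4): box 4 holds the prize so is unavailable; the host chooses uniformly among the 2 others, probability 1/2; weight (1/4)·(1/2) = 1/8.
The weights sum to 5/24.
So P(the gold coin in box 2 | the host opened box 1) = (1/18) / (5/24) = 4/15.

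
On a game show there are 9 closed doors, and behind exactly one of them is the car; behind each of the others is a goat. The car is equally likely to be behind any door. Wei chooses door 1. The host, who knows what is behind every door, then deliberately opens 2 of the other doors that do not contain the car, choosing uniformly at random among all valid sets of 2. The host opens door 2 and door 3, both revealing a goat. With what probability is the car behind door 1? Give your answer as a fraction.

Apply Bayes' rule, conditioning on where the car actually is.
If it is behind door 1 (prior 1/9): the host has 28 equally likely choices, so probability 1/28; weight (1/9)·(1/28) = 1/252.
If it is behind either of doors 2 and 3 (prior 1/9 each): that door was opened and seen not to hold the prize — ruled out; weight (1/9)·0 = 0 each.
If it is behind any of doors 4, 5, 6, 7, 8, and 9 (prior 1/9 each): the host has 21 equally likely choices, so probability 1/21; weight (1/9)·(1/21) = 1/189 each.
The weights sum to 1/28.
So P(the car behind door 1 | the host opened door 2 and door 3) = (1/252) / (1/28) = 1/9.

1/9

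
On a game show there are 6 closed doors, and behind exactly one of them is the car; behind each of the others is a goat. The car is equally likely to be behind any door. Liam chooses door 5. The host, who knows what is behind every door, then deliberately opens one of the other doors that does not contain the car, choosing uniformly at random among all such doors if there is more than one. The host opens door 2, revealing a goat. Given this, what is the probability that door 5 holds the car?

Apply Bayes' rule, conditioning on where the car actually is.
If it is behind any of doors 1, 3, 4, and 6 (prior 1/6 each): the host has 4 equally likely choices, so probability 1/4; weight (1/6)·(1/4) = 1/24 each.
If it is behind door 2 (prior 1/6): the host opened door 2, so this case is ruled out; weight (1/6)·0 = 0.
If it is behind door 5 (prior 1/6): the host has 5 equally likely choices, so probability 1/5; weight (1/6)·(1/5) = 1/30.
The weights sum to 1/5.
So P(the car behind door 5 | the host opened door 2) = (1/30) / (1/5) = 1/6.

1/6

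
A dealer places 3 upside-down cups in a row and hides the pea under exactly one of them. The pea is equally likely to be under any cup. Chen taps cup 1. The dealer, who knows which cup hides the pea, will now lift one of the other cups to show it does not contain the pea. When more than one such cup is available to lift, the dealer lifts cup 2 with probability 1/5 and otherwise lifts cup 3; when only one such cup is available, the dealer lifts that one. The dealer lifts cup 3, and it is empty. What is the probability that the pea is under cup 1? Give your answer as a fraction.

Condition on the true location of the pea.
If it is under cup 1 (prior 1/3): cup 2 is available but not opened, probability 4/5; weight (1/3)·(4/5) = 4/15.
If it is under cup 2 (prior 1/3): only cup 3 is available, probability 1; weight (1/3)·1 = 1/3.
If it is under cup 3 (prior 1/3): the dealer opened cup 3, so this case is ruled out; weight (1/3)·0 = 0.
The weights sum to 3/5.
So P(the pea under cup 1 | the dealer opened cup 3) = (4/15) / (3/5) = 4/9.

4/9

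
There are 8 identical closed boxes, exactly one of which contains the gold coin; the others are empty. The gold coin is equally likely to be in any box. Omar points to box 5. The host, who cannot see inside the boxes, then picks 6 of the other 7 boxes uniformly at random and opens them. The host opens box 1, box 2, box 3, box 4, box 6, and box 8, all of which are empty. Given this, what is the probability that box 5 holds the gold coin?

Because the host chose which boxes to open without knowing where the gold coin is, the choice is independent of the prize location. Learning that none of the 6 opened boxes holds the gold coin simply rules out those 6 locations and leaves the remaining 2 boxes still equally likely by symmetry.
So P(the gold coin in box 5) = 1/2.

1/2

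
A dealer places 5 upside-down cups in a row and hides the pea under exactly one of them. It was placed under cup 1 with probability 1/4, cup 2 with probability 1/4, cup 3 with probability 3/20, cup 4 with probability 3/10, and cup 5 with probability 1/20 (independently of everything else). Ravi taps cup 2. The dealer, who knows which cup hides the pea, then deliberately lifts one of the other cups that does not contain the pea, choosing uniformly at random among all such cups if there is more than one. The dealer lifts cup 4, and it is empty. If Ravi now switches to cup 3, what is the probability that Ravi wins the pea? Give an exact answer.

4/17

Consider each possible location of the pea in turn.
If it is under cup 1 (prior 1/4): the dealer has 3 equally likely choices, so probability 1/3; weight (1/4)·(1/3) = 1/12.
If it is under cup 2 (prior 1/4): the dealer has 4 equally likely choices, so probability 1/4; weight (1/4)·(1/4) = 1/16.
If it is under cup 3 (prior 3/20): the dealer has 3 equally likely choices, so probability 1/3; weight (3/20)·(1/3) = 1/20.
If it is under cup 4 (prior 3/10): the dealer opened cup 4, so this case is ruled out; weight (3/10)·0 = 0.
If it is under cup 5 (prior 1/20): the dealer has 3 equally likely choices, so probability 1/3; weight (1/20)·(1/3) = 1/60.
The weights sum to 17/80.
So P(the pea under cup 3 | the dealer opened cup 4) = (1/20) / (17/80) = 4/17.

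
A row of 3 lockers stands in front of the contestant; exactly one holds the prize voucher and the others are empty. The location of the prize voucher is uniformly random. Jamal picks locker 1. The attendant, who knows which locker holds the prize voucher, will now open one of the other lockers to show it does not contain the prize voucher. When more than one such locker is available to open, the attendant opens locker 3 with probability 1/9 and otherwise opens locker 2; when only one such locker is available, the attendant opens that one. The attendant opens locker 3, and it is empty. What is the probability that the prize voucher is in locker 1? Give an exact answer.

Condition on the true location of the prize voucher.
If it is in locker 1 (prior 1/3): locker 3 is available, opened with probability 1/9; weight (1/3)·(1/9) = 1/27.
If it is in locker 2 (prior 1/3): only locker 3 is available, probability 1; weight (1/3)·1 = 1/3.
If it is in locker 3 (prior 1/3): the attendant opened locker 3, so this case is ruled out; weight (1/3)·0 = 0.
The weights sum to 10/27.
So P(the prize voucher in locker 1 | the attendant opened locker 3) = (1/27) / (10/27) = 1/10.

1/10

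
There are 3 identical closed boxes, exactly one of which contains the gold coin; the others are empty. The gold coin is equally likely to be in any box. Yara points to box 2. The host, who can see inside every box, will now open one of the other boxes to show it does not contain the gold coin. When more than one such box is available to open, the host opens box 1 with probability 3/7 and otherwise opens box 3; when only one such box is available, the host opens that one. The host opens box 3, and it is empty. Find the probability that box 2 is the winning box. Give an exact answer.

4/11

Condition on the true location of the gold coin.
If it is in box 1 (prior 1/3): only box 3 is available, probability 1; weight (1/3)·1 = 1/3.
If it is in box 2 (prior 1/3): box 1 is available but not opened, probability 4/7; weight (1/3)·(4/7) = 4/21.
If it is in box 3 (prior 1/3): the host opened box 3, so this case is ruled out; weight (1/3)·0 = 0.
The weights sum to 11/21.
So P(the gold coin in box 2 | the host opened box 3) = (4/21) / (11/21) = 4/11.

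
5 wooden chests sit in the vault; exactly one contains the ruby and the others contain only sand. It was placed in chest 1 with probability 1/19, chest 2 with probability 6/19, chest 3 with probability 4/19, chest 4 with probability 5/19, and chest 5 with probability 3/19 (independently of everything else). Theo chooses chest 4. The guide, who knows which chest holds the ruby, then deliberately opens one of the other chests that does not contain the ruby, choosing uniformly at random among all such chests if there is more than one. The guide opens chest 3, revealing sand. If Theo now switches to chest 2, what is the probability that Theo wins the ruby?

24/55

Condition on the true location of the ruby.
If it is in chest 1 (prior 1/19): the guide has 3 equally likely choices, so probability 1/3; weight (1/19)·(1/3) = 1/57.
If it is in chest 2 (prior 6/19): the guide has 3 equally likely choices, so probability 1/3; weight (6/19)·(1/3) = 2/19.
If it is in chest 3 (prior 4/19): the guide opened chest 3, so this case is ruled out; weight (4/19)·0 = 0.
If it is in chest 4 (prior 5/19): the guide has 4 equally likely choices, so probability 1/4; weight (5/19)·(1/4) = 5/76.
If it is in chest 5 (prior 3/19): the guide has 3 equally likely choices, so probability 1/3; weight (3/19)·(1/3) = 1/19.
The weights sum to 55/228.
So P(the ruby in chest 2 | the guide opened chest 3) = (2/19) / (55/228) = 24/55.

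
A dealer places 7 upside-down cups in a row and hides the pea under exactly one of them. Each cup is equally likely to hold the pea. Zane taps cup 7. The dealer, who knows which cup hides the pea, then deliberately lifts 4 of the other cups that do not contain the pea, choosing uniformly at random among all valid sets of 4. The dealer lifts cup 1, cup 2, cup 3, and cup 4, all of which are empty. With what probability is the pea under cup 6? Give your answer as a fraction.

3/7

Apply Bayes' rule, conditioning on where the pea actually is.
If it is under any of cups 1, 2, 3, and 4 (prior 1/7 each): that cup was opened and seen not to hold the prize — ruled out; weight (1/7)·0 = 0 each.
If it is under either of cups 5 and 6 (prior 1/7 each): the dealer has 5 equally likely choices, so probability 1/5; weight (1/7)·(1/5) = 1/35 each.
If it is under cup 7 (prior 1/7): the dealer has 15 equally likely choices, so probability 1/15; weight (1/7)·(1/15) = 1/105.
The weights sum to 1/15.
So P(the pea under cup 6 | the dealer opened cup 1, cup 2, cup 3, and cup 4) = (1/35) / (1/15) = 3/7.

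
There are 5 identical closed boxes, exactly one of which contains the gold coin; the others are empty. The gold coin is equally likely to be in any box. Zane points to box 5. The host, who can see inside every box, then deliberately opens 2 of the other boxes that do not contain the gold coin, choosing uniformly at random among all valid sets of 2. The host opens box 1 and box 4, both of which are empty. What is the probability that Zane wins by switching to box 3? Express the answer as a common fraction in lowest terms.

2/5

Condition on the true location of the gold coin.
If it is in either of boxes 1 and 4 (prior 1/5 each): that box was opened and seen not to hold the prize — ruled out; weight (1/5)·0 = 0 each.
If it is in either of boxes 2 and 3 (prior 1/5 each): the host has 3 equally likely choices, so probability 1/3; weight (1/5)·(1/3) = 1/15 each.
If it is in box 5 (prior 1/5): the host has 6 equally likely choices, so probability 1/6; weight (1/5)·(1/6) = 1/30.
The weights sum to 1/6.
So P(the gold coin in box 3 | the host opened box 1 and box 4) = (1/15) / (1/6) = 2/5.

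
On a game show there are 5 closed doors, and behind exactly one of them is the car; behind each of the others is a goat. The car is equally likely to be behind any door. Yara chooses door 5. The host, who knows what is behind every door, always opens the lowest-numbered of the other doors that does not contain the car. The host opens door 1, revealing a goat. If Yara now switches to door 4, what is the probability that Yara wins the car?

Consider each possible location of the car in turn.
If it is behind door 1 (prior 1/5): the host opened door 1, so this case is ruled out; weight (1/5)·0 = 0.
If it is behind any of doors 2, 3, 4, and 5 (prior 1/5 each): door 1 is the lowest-numbered option available, probability 1; weight (1/5)·1 = 1/5 each.
The weights sum to 4/5.
So P(the car behind door 4 | the host opened door 1) = (1/5) / (4/5) = 1/4.

1/4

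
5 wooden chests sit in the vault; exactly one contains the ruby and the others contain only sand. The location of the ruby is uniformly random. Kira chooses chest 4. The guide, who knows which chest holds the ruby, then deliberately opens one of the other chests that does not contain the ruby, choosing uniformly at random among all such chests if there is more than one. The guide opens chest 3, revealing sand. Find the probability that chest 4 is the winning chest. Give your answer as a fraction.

Consider each possible location of the ruby in turn.
If it is in any of chests 1, 2, and 5 (prior 1/5 each): the guide has 3 equally likely choices, so probability 1/3; weight (1/5)·(1/3) = 1/15 each.
If it is in chest 3 (prior 1/5): the guide opened chest 3, so this case is ruled out; weight (1/5)·0 = 0.
If it is in chest 4 (prior 1/5): the guide has 4 equally likely choices, so probability 1/4; weight (1/5)·(1/4) = 1/20.
The weights sum to 1/4.
So P(the ruby in chest 4 | the guide opened chest 3) = (1/20) / (1/4) = 1/5.

1/5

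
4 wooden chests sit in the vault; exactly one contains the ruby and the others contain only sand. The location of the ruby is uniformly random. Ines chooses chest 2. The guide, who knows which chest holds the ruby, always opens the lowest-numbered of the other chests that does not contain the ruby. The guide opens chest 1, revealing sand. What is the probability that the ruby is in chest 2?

Consider each possible location of the ruby in turn.
If it is in chest 1 (prior 1/4): the guide opened chest 1, so this case is ruled out; weight (1/4)·0 = 0.
If it is in any of chests 2, 3, and 4 (prior 1/4 each): chest 1 is the lowest-numbered option available, probability 1; weight (1/4)·1 = 1/4 each.
The weights sum to 3/4.
So P(the ruby in chest 2 | the guide opened chest 1) = (1/4) / (3/4) = 1/3.

1/3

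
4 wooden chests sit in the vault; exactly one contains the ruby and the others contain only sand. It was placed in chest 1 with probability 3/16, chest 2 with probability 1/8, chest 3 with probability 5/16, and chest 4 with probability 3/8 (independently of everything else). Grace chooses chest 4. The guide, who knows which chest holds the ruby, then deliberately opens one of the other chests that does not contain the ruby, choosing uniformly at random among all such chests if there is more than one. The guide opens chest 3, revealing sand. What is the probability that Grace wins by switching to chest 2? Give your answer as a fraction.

2/9

Condition on the true location of the ruby.
If it is in chest 1 (prior 3/16): the guide has 2 equally likely choices, so probability 1/2; weight (3/16)·(1/2) = 3/32.
If it is in chest 2 (prior 1/8): the guide has 2 equally likely choices, so probability 1/2; weight (1/8)·(1/2) = 1/16.
If it is in chest 3 (prior 5/16): the guide opened chest 3, so this case is ruled out; weight (5/16)·0 = 0.
If it is in chest 4 (prior 3/8): the guide has 3 equally likely choices, so probability 1/3; weight (3/8)·(1/3) = 1/8.
The weights sum to 9/32.
So P(the ruby in chest 2 | the guide opened chest 3) = (1/16) / (9/32) = 2/9.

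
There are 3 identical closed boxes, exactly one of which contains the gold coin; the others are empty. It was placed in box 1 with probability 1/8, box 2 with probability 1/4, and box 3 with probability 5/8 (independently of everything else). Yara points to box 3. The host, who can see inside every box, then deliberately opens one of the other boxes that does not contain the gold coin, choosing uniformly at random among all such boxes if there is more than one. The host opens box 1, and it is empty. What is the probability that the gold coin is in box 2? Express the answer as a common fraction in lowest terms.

4/9

Condition on the true location of the gold coin.
If it is in box 1 (prior 1/8): the host opened box 1, so this case is ruled out; weight (1/8)·0 = 0.
If it is in box 2 (prior 1/4): the host has no choice, probability 1; weight (1/4)·1 = 1/4.
If it is in box 3 (prior 5/8): the host has 2 equally likely choices, so probability 1/2; weight (5/8)·(1/2) = 5/16.
The weights sum to 9/16.
So P(the gold coin in box 2 | the host opened box 1) = (1/4) / (9/16) = 4/9.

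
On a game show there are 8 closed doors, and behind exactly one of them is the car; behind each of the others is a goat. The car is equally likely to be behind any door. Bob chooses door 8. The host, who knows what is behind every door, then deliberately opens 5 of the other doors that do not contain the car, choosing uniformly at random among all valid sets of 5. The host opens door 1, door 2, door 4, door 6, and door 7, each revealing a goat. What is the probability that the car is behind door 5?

Apply Bayes' rule, conditioning on where the car actually is.
If it is behind any of doors 1, 2, 4, 6, and 7 (prior 1/8 each): that door was opened and seen not to hold the prize — ruled out; weight (1/8)·0 = 0 each.
If it is behind either of doors 3 and 5 (prior 1/8 each): the host has 6 equally likely choices, so probability 1/6; weight (1/8)·(1/6) = 1/48 each.
If it is behind door 8 (prior 1/8): the host has 21 equally likely choices, so probability 1/21; weight (1/8)·(1/21) = 1/168.
The weights sum to 1/21.
So P(the car behind door 5 | the host opened door 1, door 2, door 4, door 6, and door 7) = (1/48) / (1/21) = 7/16.

7/16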